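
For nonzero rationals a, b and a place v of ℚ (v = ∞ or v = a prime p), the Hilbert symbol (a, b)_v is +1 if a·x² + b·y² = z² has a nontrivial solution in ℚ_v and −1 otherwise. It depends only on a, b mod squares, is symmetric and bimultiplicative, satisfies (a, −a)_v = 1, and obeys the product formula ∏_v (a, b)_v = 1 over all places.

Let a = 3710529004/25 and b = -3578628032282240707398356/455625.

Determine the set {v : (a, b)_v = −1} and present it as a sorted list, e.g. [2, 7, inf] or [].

[2, 7, 17, 23]

Mod squares: a ≡ 1103011, b ≡ -29. Check v ∈ {∞, 2, 3, 5, 7, 13, 17, 19, 23, 29, 31}.
v=19: a=19^0·(≡7), b=19^2·(≡1) mod 19; (7|19)=+1, (1|19)=+1; (−1)^{0·2·9}·(+1)^2·(+1)^0 = +1.
v=5: a=5^-2·(≡4), b=5^-4·(≡1) mod 5; (4|5)=+1, (1|5)=+1; (−1)^{-2·-4·2}·(+1)^-4·(+1)^-2 = +1.
v=17: a=17^1·(≡10), b=17^6·(≡7) mod 17; (10|17)=-1, (7|17)=-1; (−1)^{1·6·8}·(-1)^6·(-1)^1 = -1.
v=31: a=31^1·(≡29), b=31^2·(≡16) mod 31; (29|31)=-1, (16|31)=+1; (−1)^{1·2·15}·(-1)^2·(+1)^1 = +1.
v=23: a=23^1·(≡6), b=23^2·(≡11) mod 23; (6|23)=+1, (11|23)=-1; (−1)^{1·2·11}·(+1)^2·(-1)^1 = -1.
v=∞: 1103011 > 0 and -29 < 0  ⇒  (a,b)_∞ = +1.
v=2: v_2(a)=2, v_2(b)=2; units ≡ 3, 3 (mod 8); ε·ε+αω+βω = 1·1+2·1+2·1 ≡ 1  ⇒  (a,b)_2 = -1.
v=13: a=13^1·(≡1), b=13^2·(≡12) mod 13; (1|13)=+1, (12|13)=+1; (−1)^{1·2·6}·(+1)^2·(+1)^1 = +1.
v=7: a=7^1·(≡3), b=7^2·(≡6) mod 7; (3|7)=-1, (6|7)=-1; (−1)^{1·2·3}·(-1)^2·(-1)^1 = -1.
v=3: a=3^0·(≡1), b=3^-6·(≡1) mod 3; (1|3)=+1, (1|3)=+1; (−1)^{0·-6·1}·(+1)^-6·(+1)^0 = +1.
v=29: a=29^2·(≡4), b=29^3·(≡16) mod 29; (4|29)=+1, (16|29)=+1; (−1)^{2·3·14}·(+1)^3·(+1)^2 = +1.
|Ram(1103011, -29)| = 4, even; anisotropic at {2, 7, 17, 23}.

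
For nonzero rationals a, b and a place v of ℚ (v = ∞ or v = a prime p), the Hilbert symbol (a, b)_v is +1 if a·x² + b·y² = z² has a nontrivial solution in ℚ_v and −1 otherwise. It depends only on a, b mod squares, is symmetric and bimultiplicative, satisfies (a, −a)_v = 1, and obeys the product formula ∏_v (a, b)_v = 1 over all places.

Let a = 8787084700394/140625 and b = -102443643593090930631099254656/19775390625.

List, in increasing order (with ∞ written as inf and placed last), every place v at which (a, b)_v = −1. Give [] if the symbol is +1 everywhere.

[2, 11, 13, 19]

Mod squares: a ≡ 266, b ≡ -286. Check v ∈ {∞, 2, 3, 5, 7, 11, 13, 19, 31, 41}.
v=19: a=19^1·(≡15), b=19^2·(≡2) mod 19; (15|19)=-1, (2|19)=-1; (−1)^{1·2·9}·(-1)^2·(-1)^1 = -1.
v=5: a=5^-6·(≡1), b=5^-12·(≡4) mod 5; (1|5)=+1, (4|5)=+1; (−1)^{-6·-12·2}·(+1)^-12·(+1)^-6 = +1.
v=2: v_2(a)=1, v_2(b)=7; units ≡ 5, 1 (mod 8); ε·ε+αω+βω = 0·0+1·0+7·1 ≡ 1  ⇒  (a,b)_2 = -1.
v=3: a=3^-2·(≡2), b=3^-4·(≡2) mod 3; (2|3)=-1, (2|3)=-1; (−1)^{-2·-4·1}·(-1)^-4·(-1)^-2 = +1.
v=31: a=31^2·(≡1), b=31^4·(≡11) mod 31; (1|31)=+1, (11|31)=-1; (−1)^{2·4·15}·(+1)^4·(-1)^2 = +1.
v=11: a=11^2·(≡2), b=11^5·(≡10) mod 11; (2|11)=-1, (10|11)=-1; (−1)^{2·5·5}·(-1)^5·(-1)^2 = -1.
v=∞: 266 > 0 and -286 < 0  ⇒  (a,b)_∞ = +1.
v=41: a=41^2·(≡23), b=41^4·(≡37) mod 41; (23|41)=+1, (37|41)=+1; (−1)^{2·4·20}·(+1)^4·(+1)^2 = +1.
v=13: a=13^2·(≡2), b=13^3·(≡12) mod 13; (2|13)=-1, (12|13)=+1; (−1)^{2·3·6}·(-1)^3·(+1)^2 = -1.
v=7: a=7^1·(≡6), b=7^4·(≡2) mod 7; (6|7)=-1, (2|7)=+1; (−1)^{1·4·3}·(-1)^4·(+1)^1 = +1.
Ram(266, -286) = {2, 11, 13, 19}; no ℚ_2-point on the conic.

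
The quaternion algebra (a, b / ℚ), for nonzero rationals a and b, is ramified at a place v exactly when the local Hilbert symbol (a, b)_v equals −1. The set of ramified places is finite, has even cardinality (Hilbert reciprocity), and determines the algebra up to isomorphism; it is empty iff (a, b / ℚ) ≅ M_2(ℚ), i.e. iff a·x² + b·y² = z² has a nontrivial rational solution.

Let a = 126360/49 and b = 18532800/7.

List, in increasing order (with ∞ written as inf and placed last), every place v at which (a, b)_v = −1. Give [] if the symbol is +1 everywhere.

(a, b) ≡ (390, 1001) mod (ℚ^×)²; places V = {2, 3, 5, 7, 11, 13, ∞}.
(a,b)_5: α=1, u≡3; β=2, v≡1 (mod 5); (3|5)=-1, (1|5)=+1; sign (−1)^0·-1^2·+1^1 = +1.
(a,b)_2: α=3, β=6; u≡3, v≡1 (mod 8); ε(u)ε(v)=1·0, αω(v)=3·0, βω(u)=6·1; sum ≡ 0  ⇒  +1.
(a,b)_∞: sgn(390)=+, sgn(1001)=+, so +1.
(a,b)_11: α=0, u≡5; β=1, v≡1 (mod 11); (5|11)=+1, (1|11)=+1; sign (−1)^0·+1^1·+1^0 = +1.
(a,b)_7: α=-2, u≡3; β=-1, v≡6 (mod 7); (3|7)=-1, (6|7)=-1; sign (−1)^0·-1^-1·-1^-2 = -1.
(a,b)_3: α=5, u≡1; β=4, v≡2 (mod 3); (1|3)=+1, (2|3)=-1; sign (−1)^0·+1^4·-1^5 = -1.
(a,b)_13: α=1, u≡10; β=1, v≡1 (mod 13); (10|13)=+1, (1|13)=+1; sign (−1)^0·+1^1·+1^1 = +1.
(390, 1001 / ℚ) ramifies at {3, 7}: a division algebra.

[3, 7]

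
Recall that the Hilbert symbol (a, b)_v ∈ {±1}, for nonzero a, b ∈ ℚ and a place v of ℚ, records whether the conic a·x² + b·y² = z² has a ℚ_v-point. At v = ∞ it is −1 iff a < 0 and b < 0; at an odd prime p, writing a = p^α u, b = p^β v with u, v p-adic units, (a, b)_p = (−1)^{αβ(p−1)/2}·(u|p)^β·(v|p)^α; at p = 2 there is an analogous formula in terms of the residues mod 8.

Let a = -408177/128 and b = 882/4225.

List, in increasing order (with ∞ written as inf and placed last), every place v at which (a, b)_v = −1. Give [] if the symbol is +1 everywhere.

(a, b) ≡ (-90706, 2) mod (ℚ^×)²; places V = {2, 3, 5, 7, 11, 13, 19, 31, ∞}.
(a,b)_13: α=0, u≡8; β=-2, v≡2 (mod 13); (8|13)=-1, (2|13)=-1; sign (−1)^0·-1^-2·-1^0 = +1.
(a,b)_3: α=2, u≡2; β=2, v≡2 (mod 3); (2|3)=-1, (2|3)=-1; sign (−1)^0·-1^2·-1^2 = +1.
(a,b)_31: α=1, u≡2; β=0, v≡5 (mod 31); (2|31)=+1, (5|31)=+1; sign (−1)^0·+1^0·+1^1 = +1.
(a,b)_∞: sgn(-90706)=−, sgn(2)=+, so +1.
(a,b)_7: α=1, u≡3; β=2, v≡1 (mod 7); (3|7)=-1, (1|7)=+1; sign (−1)^0·-1^2·+1^1 = +1.
(a,b)_2: α=-7, β=1; u≡7, v≡1 (mod 8); ε(u)ε(v)=1·0, αω(v)=-7·0, βω(u)=1·0; sum ≡ 0  ⇒  +1.
(a,b)_19: α=1, u≡14; β=0, v≡12 (mod 19); (14|19)=-1, (12|19)=-1; sign (−1)^0·-1^0·-1^1 = -1.
(a,b)_5: α=0, u≡1; β=-2, v≡3 (mod 5); (1|5)=+1, (3|5)=-1; sign (−1)^0·+1^-2·-1^0 = +1.
(a,b)_11: α=1, u≡1; β=0, v≡2 (mod 11); (1|11)=+1, (2|11)=-1; sign (−1)^0·+1^0·-1^1 = -1.
Ram(-90706, 2) = {11, 19}; no ℚ_11-point on the conic.

[11, 19]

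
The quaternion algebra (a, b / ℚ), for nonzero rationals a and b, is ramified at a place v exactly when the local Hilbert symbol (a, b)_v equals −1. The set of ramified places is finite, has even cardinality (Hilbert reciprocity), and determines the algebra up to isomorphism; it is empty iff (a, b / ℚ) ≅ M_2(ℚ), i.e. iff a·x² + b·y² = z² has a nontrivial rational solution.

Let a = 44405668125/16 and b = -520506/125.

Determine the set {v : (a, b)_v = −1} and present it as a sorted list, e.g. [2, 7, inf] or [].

[2, 3, 13, 17]

(a, b) ≡ (221, -3570) mod (ℚ^×)²; places V = {2, 3, 5, 7, 13, 17, ∞}.
(a,b)_2: α=-4, β=1; u≡5, v≡7 (mod 8); ε(u)ε(v)=0·1, αω(v)=-4·0, βω(u)=1·1; sum ≡ 1  ⇒  -1.
(a,b)_13: α=1, u≡3; β=0, v≡5 (mod 13); (3|13)=+1, (5|13)=-1; sign (−1)^0·+1^0·-1^1 = -1.
(a,b)_17: α=1, u≡2; β=1, v≡14 (mod 17); (2|17)=+1, (14|17)=-1; sign (−1)^0·+1^1·-1^1 = -1.
(a,b)_∞: sgn(221)=+, sgn(-3570)=−, so +1.
(a,b)_5: α=4, u≡4; β=-3, v≡4 (mod 5); (4|5)=+1, (4|5)=+1; sign (−1)^0·+1^-3·+1^4 = +1.
(a,b)_3: α=8, u≡2; β=7, v≡1 (mod 3); (2|3)=-1, (1|3)=+1; sign (−1)^0·-1^7·+1^8 = -1.
(a,b)_7: α=2, u≡1; β=1, v≡4 (mod 7); (1|7)=+1, (4|7)=+1; sign (−1)^0·+1^1·+1^2 = +1.
|Ram(221, -3570)| = 4, even; anisotropic at {2, 3, 13, 17}.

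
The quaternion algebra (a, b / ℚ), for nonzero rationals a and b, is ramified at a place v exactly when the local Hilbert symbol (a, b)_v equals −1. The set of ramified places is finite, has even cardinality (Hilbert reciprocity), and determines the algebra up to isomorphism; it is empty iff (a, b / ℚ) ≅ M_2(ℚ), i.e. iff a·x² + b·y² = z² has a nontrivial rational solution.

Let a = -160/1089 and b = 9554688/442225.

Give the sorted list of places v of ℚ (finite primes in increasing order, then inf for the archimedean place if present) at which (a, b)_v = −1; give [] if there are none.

[5, 29]

(a, b) ≡ (-10, 4147) mod (ℚ^×)²; places V = {2, 3, 5, 7, 11, 13, 19, 29, ∞}.
(a,b)_19: α=0, u≡5; β=-2, v≡7 (mod 19); (5|19)=+1, (7|19)=+1; sign (−1)^0·+1^-2·+1^0 = +1.
(a,b)_7: α=0, u≡2; β=-2, v≡5 (mod 7); (2|7)=+1, (5|7)=-1; sign (−1)^0·+1^-2·-1^0 = +1.
(a,b)_13: α=0, u≡10; β=1, v≡2 (mod 13); (10|13)=+1, (2|13)=-1; sign (−1)^0·+1^1·-1^0 = +1.
(a,b)_3: α=-2, u≡2; β=2, v≡1 (mod 3); (2|3)=-1, (1|3)=+1; sign (−1)^0·-1^2·+1^-2 = +1.
(a,b)_5: α=1, u≡2; β=-2, v≡2 (mod 5); (2|5)=-1, (2|5)=-1; sign (−1)^0·-1^-2·-1^1 = -1.
(a,b)_29: α=0, u≡19; β=1, v≡8 (mod 29); (19|29)=-1, (8|29)=-1; sign (−1)^0·-1^1·-1^0 = -1.
(a,b)_∞: sgn(-10)=−, sgn(4147)=+, so +1.
(a,b)_2: α=5, β=8; u≡3, v≡3 (mod 8); ε(u)ε(v)=1·1, αω(v)=5·1, βω(u)=8·1; sum ≡ 0  ⇒  +1.
(a,b)_11: α=-2, u≡3; β=1, v≡5 (mod 11); (3|11)=+1, (5|11)=+1; sign (−1)^0·+1^1·+1^-2 = +1.
(-10, 4147 / ℚ) ramifies at {5, 29}: a division algebra.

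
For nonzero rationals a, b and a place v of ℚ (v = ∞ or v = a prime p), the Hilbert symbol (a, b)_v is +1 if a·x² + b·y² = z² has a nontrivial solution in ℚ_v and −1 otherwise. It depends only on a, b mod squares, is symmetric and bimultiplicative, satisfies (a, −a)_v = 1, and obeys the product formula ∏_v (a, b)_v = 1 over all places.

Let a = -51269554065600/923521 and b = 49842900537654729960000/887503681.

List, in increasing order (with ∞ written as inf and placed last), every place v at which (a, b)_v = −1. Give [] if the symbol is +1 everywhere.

[3, 13]

(a, b) ≡ (-19, 4641) mod (ℚ^×)²; places V = {2, 3, 5, 7, 13, 17, 19, 31, ∞}.
(a,b)_19: α=1, u≡15; β=2, v≡16 (mod 19); (15|19)=-1, (16|19)=+1; sign (−1)^0·-1^2·+1^1 = +1.
(a,b)_3: α=10, u≡2; β=13, v≡2 (mod 3); (2|3)=-1, (2|3)=-1; sign (−1)^0·-1^13·-1^10 = -1.
(a,b)_13: α=4, u≡8; β=5, v≡2 (mod 13); (8|13)=-1, (2|13)=-1; sign (−1)^0·-1^5·-1^4 = -1.
(a,b)_31: α=-4, u≡22; β=-6, v≡3 (mod 31); (22|31)=-1, (3|31)=-1; sign (−1)^0·-1^-6·-1^-4 = +1.
(a,b)_2: α=6, β=6; u≡5, v≡1 (mod 8); ε(u)ε(v)=0·0, αω(v)=6·0, βω(u)=6·1; sum ≡ 0  ⇒  +1.
(a,b)_5: α=2, u≡1; β=4, v≡1 (mod 5); (1|5)=+1, (1|5)=+1; sign (−1)^0·+1^4·+1^2 = +1.
(a,b)_∞: sgn(-19)=−, sgn(4641)=+, so +1.
(a,b)_17: α=0, u≡8; β=1, v≡1 (mod 17); (8|17)=+1, (1|17)=+1; sign (−1)^0·+1^1·+1^0 = +1.
(a,b)_7: α=0, u≡1; β=3, v≡5 (mod 7); (1|7)=+1, (5|7)=-1; sign (−1)^0·+1^3·-1^0 = +1.
|Ram(-19, 4641)| = 2, even; anisotropic at {3, 13}.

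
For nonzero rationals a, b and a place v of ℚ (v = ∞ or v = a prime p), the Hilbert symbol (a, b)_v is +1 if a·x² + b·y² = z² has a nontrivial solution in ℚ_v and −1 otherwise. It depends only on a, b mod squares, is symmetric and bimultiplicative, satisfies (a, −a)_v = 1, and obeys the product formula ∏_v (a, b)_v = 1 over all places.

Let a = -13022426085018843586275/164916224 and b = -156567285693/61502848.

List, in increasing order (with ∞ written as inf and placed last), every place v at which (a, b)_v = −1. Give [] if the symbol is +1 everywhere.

[11, inf]

Mod squares: a ≡ -3289, b ≡ -46046. Check v ∈ {∞, 2, 3, 5, 7, 11, 13, 19, 23, 31, 43}.
v=2: v_2(a)=-10, v_2(b)=-7; units ≡ 7, 1 (mod 8); ε·ε+αω+βω = 1·0+-10·0+-7·0 ≡ 0  ⇒  (a,b)_2 = +1.
v=5: a=5^2·(≡1), b=5^0·(≡4) mod 5; (1|5)=+1, (4|5)=+1; (−1)^{2·0·2}·(+1)^0·(+1)^2 = +1.
v=13: a=13^5·(≡8), b=13^1·(≡6) mod 13; (8|13)=-1, (6|13)=-1; (−1)^{5·1·6}·(-1)^1·(-1)^5 = +1.
v=19: a=19^0·(≡1), b=19^-2·(≡2) mod 19; (1|19)=+1, (2|19)=-1; (−1)^{0·-2·9}·(+1)^-2·(-1)^0 = +1.
v=31: a=31^4·(≡9), b=31^4·(≡5) mod 31; (9|31)=+1, (5|31)=+1; (−1)^{4·4·15}·(+1)^4·(+1)^4 = +1.
v=3: a=3^6·(≡2), b=3^4·(≡1) mod 3; (2|3)=-1, (1|3)=+1; (−1)^{6·4·1}·(-1)^4·(+1)^6 = +1.
v=23: a=23^1·(≡9), b=23^1·(≡15) mod 23; (9|23)=+1, (15|23)=-1; (−1)^{1·1·11}·(+1)^1·(-1)^1 = +1.
v=11: a=11^-5·(≡5), b=11^-3·(≡9) mod 11; (5|11)=+1, (9|11)=+1; (−1)^{-5·-3·5}·(+1)^-3·(+1)^-5 = -1.
v=∞: -3289 < 0 and -46046 < 0  ⇒  (a,b)_∞ = -1.
v=7: a=7^2·(≡1), b=7^1·(≡4) mod 7; (1|7)=+1, (4|7)=+1; (−1)^{2·1·3}·(+1)^1·(+1)^2 = +1.
v=43: a=43^2·(≡8), b=43^0·(≡30) mod 43; (8|43)=-1, (30|43)=-1; (−1)^{2·0·21}·(-1)^0·(-1)^2 = +1.
(-3289, -46046 / ℚ) ramifies at {11, ∞}: a division algebra.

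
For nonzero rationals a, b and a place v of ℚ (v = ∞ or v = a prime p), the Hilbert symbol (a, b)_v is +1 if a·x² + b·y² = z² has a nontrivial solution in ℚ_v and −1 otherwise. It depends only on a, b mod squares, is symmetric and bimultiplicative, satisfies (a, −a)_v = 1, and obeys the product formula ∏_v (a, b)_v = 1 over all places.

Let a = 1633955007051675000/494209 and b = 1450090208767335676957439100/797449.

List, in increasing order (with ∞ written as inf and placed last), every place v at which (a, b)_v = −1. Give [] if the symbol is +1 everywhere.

Mod squares: a ≡ 78430, b ≡ 4991. Check v ∈ {∞, 2, 3, 5, 7, 11, 17, 19, 23, 31, 37, 47}.
v=19: a=19^-2·(≡17), b=19^-2·(≡10) mod 19; (17|19)=+1, (10|19)=-1; (−1)^{-2·-2·9}·(+1)^-2·(-1)^-2 = +1.
v=17: a=17^0·(≡15), b=17^2·(≡3) mod 17; (15|17)=+1, (3|17)=-1; (−1)^{0·2·8}·(+1)^2·(-1)^0 = +1.
v=47: a=47^0·(≡27), b=47^-2·(≡27) mod 47; (27|47)=+1, (27|47)=+1; (−1)^{0·-2·23}·(+1)^-2·(+1)^0 = +1.
v=37: a=37^-2·(≡1), b=37^0·(≡7) mod 37; (1|37)=+1, (7|37)=+1; (−1)^{-2·0·18}·(+1)^0·(+1)^-2 = +1.
v=∞: 78430 > 0 and 4991 > 0  ⇒  (a,b)_∞ = +1.
v=2: v_2(a)=3, v_2(b)=2; units ≡ 7, 7 (mod 8); ε·ε+αω+βω = 1·1+3·0+2·0 ≡ 1  ⇒  (a,b)_2 = -1.
v=31: a=31^1·(≡20), b=31^5·(≡6) mod 31; (20|31)=+1, (6|31)=-1; (−1)^{1·5·15}·(+1)^5·(-1)^1 = +1.
v=5: a=5^5·(≡4), b=5^2·(≡1) mod 5; (4|5)=+1, (1|5)=+1; (−1)^{5·2·2}·(+1)^2·(+1)^5 = +1.
v=11: a=11^1·(≡2), b=11^2·(≡2) mod 11; (2|11)=-1, (2|11)=-1; (−1)^{1·2·5}·(-1)^2·(-1)^1 = -1.
v=7: a=7^4·(≡1), b=7^3·(≡6) mod 7; (1|7)=+1, (6|7)=-1; (−1)^{4·3·3}·(+1)^3·(-1)^4 = +1.
v=23: a=23^3·(≡4), b=23^5·(≡10) mod 23; (4|23)=+1, (10|23)=-1; (−1)^{3·5·11}·(+1)^5·(-1)^3 = +1.
v=3: a=3^8·(≡1), b=3^8·(≡2) mod 3; (1|3)=+1, (2|3)=-1; (−1)^{8·8·1}·(+1)^8·(-1)^8 = +1.
Ram(78430, 4991) = {2, 11}; no ℚ_2-point on the conic.

[2, 11]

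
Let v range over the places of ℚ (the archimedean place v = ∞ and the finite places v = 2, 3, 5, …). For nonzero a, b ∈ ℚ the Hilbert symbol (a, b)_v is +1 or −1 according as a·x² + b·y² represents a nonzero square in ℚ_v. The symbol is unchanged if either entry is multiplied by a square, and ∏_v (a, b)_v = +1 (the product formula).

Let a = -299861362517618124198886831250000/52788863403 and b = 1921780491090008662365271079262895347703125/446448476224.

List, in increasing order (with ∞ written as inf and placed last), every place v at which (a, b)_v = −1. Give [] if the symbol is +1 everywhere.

[23, 43, 47, 53]

Mod squares: a ≡ -1311, b ≡ 63331739493. Check v ∈ {∞, 2, 3, 5, 7, 11, 17, 19, 23, 41, 43, 47, 53}.
v=41: a=41^2·(≡32), b=41^3·(≡24) mod 41; (32|41)=+1, (24|41)=-1; (−1)^{2·3·20}·(+1)^3·(-1)^2 = +1.
v=2: v_2(a)=4, v_2(b)=-6; units ≡ 1, 5 (mod 8); ε·ε+αω+βω = 0·0+4·1+-6·0 ≡ 0  ⇒  (a,b)_2 = +1.
v=53: a=53^2·(≡21), b=53^3·(≡49) mod 53; (21|53)=-1, (49|53)=+1; (−1)^{2·3·26}·(-1)^3·(+1)^2 = -1.
v=7: a=7^0·(≡5), b=7^2·(≡4) mod 7; (5|7)=-1, (4|7)=+1; (−1)^{0·2·3}·(-1)^2·(+1)^0 = +1.
v=11: a=11^2·(≡9), b=11^3·(≡2) mod 11; (9|11)=+1, (2|11)=-1; (−1)^{2·3·5}·(+1)^3·(-1)^2 = +1.
v=5: a=5^8·(≡4), b=5^6·(≡2) mod 5; (4|5)=+1, (2|5)=-1; (−1)^{8·6·2}·(+1)^6·(-1)^8 = +1.
v=19: a=19^7·(≡16), b=19^9·(≡2) mod 19; (16|19)=+1, (2|19)=-1; (−1)^{7·9·9}·(+1)^9·(-1)^7 = +1.
v=23: a=23^1·(≡2), b=23^1·(≡12) mod 23; (2|23)=+1, (12|23)=+1; (−1)^{1·1·11}·(+1)^1·(+1)^1 = -1.
v=∞: -1311 < 0 and 63331739493 > 0  ⇒  (a,b)_∞ = +1.
v=47: a=47^2·(≡13), b=47^3·(≡46) mod 47; (13|47)=-1, (46|47)=-1; (−1)^{2·3·23}·(-1)^3·(-1)^2 = -1.
v=3: a=3^-7·(≡1), b=3^1·(≡2) mod 3; (1|3)=+1, (2|3)=-1; (−1)^{-7·1·1}·(+1)^1·(-1)^-7 = +1.
v=43: a=43^2·(≡34), b=43^3·(≡13) mod 43; (34|43)=-1, (13|43)=+1; (−1)^{2·3·21}·(-1)^3·(+1)^2 = -1.
v=17: a=17^-6·(≡2), b=17^-8·(≡1) mod 17; (2|17)=+1, (1|17)=+1; (−1)^{-6·-8·8}·(+1)^-8·(+1)^-6 = +1.
|Ram(-1311, 63331739493)| = 4, even; anisotropic at {23, 43, 47, 53}.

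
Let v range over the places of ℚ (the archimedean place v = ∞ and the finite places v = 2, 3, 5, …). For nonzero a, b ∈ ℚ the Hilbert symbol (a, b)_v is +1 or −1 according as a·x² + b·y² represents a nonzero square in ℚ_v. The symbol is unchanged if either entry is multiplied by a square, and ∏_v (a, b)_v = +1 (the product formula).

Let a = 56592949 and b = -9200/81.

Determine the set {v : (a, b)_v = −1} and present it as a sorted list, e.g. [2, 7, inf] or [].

(a, b) ≡ (106981, -23) mod (ℚ^×)²; places V = {2, 3, 5, 7, 17, 23, 29, 31, ∞}.
(a,b)_7: α=1, u≡1; β=0, v≡3 (mod 7); (1|7)=+1, (3|7)=-1; sign (−1)^0·+1^0·-1^1 = -1.
(a,b)_2: α=0, β=4; u≡5, v≡1 (mod 8); ε(u)ε(v)=0·0, αω(v)=0·0, βω(u)=4·1; sum ≡ 0  ⇒  +1.
(a,b)_17: α=1, u≡6; β=0, v≡5 (mod 17); (6|17)=-1, (5|17)=-1; sign (−1)^0·-1^0·-1^1 = -1.
(a,b)_∞: sgn(106981)=+, sgn(-23)=−, so +1.
(a,b)_23: α=2, u≡8; β=1, v≡5 (mod 23); (8|23)=+1, (5|23)=-1; sign (−1)^0·+1^1·-1^2 = +1.
(a,b)_29: α=1, u≡13; β=0, v≡6 (mod 29); (13|29)=+1, (6|29)=+1; sign (−1)^0·+1^0·+1^1 = +1.
(a,b)_3: α=0, u≡1; β=-4, v≡1 (mod 3); (1|3)=+1, (1|3)=+1; sign (−1)^0·+1^-4·+1^0 = +1.
(a,b)_5: α=0, u≡4; β=2, v≡2 (mod 5); (4|5)=+1, (2|5)=-1; sign (−1)^0·+1^2·-1^0 = +1.
(a,b)_31: α=1, u≡20; β=0, v≡2 (mod 31); (20|31)=+1, (2|31)=+1; sign (−1)^0·+1^0·+1^1 = +1.
Ram(106981, -23) = {7, 17}; no ℚ_7-point on the conic.

[7, 17]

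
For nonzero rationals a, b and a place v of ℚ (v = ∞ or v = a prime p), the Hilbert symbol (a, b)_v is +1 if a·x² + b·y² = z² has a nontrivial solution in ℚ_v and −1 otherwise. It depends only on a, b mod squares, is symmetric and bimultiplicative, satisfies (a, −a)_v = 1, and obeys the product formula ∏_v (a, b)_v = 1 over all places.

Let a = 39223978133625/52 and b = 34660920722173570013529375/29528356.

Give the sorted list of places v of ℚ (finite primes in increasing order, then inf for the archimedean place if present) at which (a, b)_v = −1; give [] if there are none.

[3, 5, 37, 53]

Mod squares: a ≡ 3696485, b ≡ 87. Check v ∈ {∞, 2, 3, 5, 7, 11, 13, 19, 29, 37, 53}.
v=53: a=53^1·(≡8), b=53^2·(≡2) mod 53; (8|53)=-1, (2|53)=-1; (−1)^{1·2·26}·(-1)^2·(-1)^1 = -1.
v=3: a=3^8·(≡2), b=3^15·(≡2) mod 3; (2|3)=-1, (2|3)=-1; (−1)^{8·15·1}·(-1)^15·(-1)^8 = -1.
v=2: v_2(a)=-2, v_2(b)=-2; units ≡ 5, 7 (mod 8); ε·ε+αω+βω = 0·1+-2·0+-2·1 ≡ 0  ⇒  (a,b)_2 = +1.
v=19: a=19^0·(≡1), b=19^-2·(≡1) mod 19; (1|19)=+1, (1|19)=+1; (−1)^{0·-2·9}·(+1)^-2·(+1)^0 = +1.
v=7: a=7^0·(≡4), b=7^2·(≡3) mod 7; (4|7)=+1, (3|7)=-1; (−1)^{0·2·3}·(+1)^2·(-1)^0 = +1.
v=∞: 3696485 > 0 and 87 > 0  ⇒  (a,b)_∞ = +1.
v=29: a=29^3·(≡14), b=29^5·(≡26) mod 29; (14|29)=-1, (26|29)=-1; (−1)^{3·5·14}·(-1)^5·(-1)^3 = +1.
v=37: a=37^1·(≡17), b=37^2·(≡2) mod 37; (17|37)=-1, (2|37)=-1; (−1)^{1·2·18}·(-1)^2·(-1)^1 = -1.
v=11: a=11^0·(≡4), b=11^-2·(≡2) mod 11; (4|11)=+1, (2|11)=-1; (−1)^{0·-2·5}·(+1)^-2·(-1)^0 = +1.
v=5: a=5^3·(≡2), b=5^4·(≡2) mod 5; (2|5)=-1, (2|5)=-1; (−1)^{3·4·2}·(-1)^4·(-1)^3 = -1.
v=13: a=13^-1·(≡3), b=13^-2·(≡12) mod 13; (3|13)=+1, (12|13)=+1; (−1)^{-1·-2·6}·(+1)^-2·(+1)^-1 = +1.
Ram(3696485, 87) = {3, 5, 37, 53}; no ℚ_3-point on the conic.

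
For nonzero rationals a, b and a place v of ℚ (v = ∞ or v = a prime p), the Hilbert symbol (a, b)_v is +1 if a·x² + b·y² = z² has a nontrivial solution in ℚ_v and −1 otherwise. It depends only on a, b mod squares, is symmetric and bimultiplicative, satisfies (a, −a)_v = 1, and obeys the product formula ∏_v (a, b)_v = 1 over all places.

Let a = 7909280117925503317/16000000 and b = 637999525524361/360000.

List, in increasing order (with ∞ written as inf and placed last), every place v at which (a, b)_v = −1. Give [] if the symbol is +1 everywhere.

[7, 11, 13, 19]

Mod squares: a ≡ 437437, b ≡ 1729. Check v ∈ {∞, 2, 3, 5, 7, 11, 13, 19, 23}.
v=11: a=11^3·(≡7), b=11^2·(≡6) mod 11; (7|11)=-1, (6|11)=-1; (−1)^{3·2·5}·(-1)^2·(-1)^3 = -1.
v=7: a=7^11·(≡1), b=7^9·(≡4) mod 7; (1|7)=+1, (4|7)=+1; (−1)^{11·9·3}·(+1)^9·(+1)^11 = -1.
v=13: a=13^1·(≡6), b=13^1·(≡3) mod 13; (6|13)=-1, (3|13)=+1; (−1)^{1·1·6}·(-1)^1·(+1)^1 = -1.
v=∞: 437437 > 0 and 1729 > 0  ⇒  (a,b)_∞ = +1.
v=5: a=5^-6·(≡3), b=5^-4·(≡1) mod 5; (3|5)=-1, (1|5)=+1; (−1)^{-6·-4·2}·(-1)^-4·(+1)^-6 = +1.
v=19: a=19^1·(≡14), b=19^1·(≡18) mod 19; (14|19)=-1, (18|19)=-1; (−1)^{1·1·9}·(-1)^1·(-1)^1 = -1.
v=2: v_2(a)=-10, v_2(b)=-6; units ≡ 5, 1 (mod 8); ε·ε+αω+βω = 0·0+-10·0+-6·1 ≡ 0  ⇒  (a,b)_2 = +1.
v=3: a=3^0·(≡1), b=3^-2·(≡1) mod 3; (1|3)=+1, (1|3)=+1; (−1)^{0·-2·1}·(+1)^-2·(+1)^0 = +1.
v=23: a=23^3·(≡7), b=23^2·(≡3) mod 23; (7|23)=-1, (3|23)=+1; (−1)^{3·2·11}·(-1)^2·(+1)^3 = +1.
|Ram(437437, 1729)| = 4, even; anisotropic at {7, 11, 13, 19}.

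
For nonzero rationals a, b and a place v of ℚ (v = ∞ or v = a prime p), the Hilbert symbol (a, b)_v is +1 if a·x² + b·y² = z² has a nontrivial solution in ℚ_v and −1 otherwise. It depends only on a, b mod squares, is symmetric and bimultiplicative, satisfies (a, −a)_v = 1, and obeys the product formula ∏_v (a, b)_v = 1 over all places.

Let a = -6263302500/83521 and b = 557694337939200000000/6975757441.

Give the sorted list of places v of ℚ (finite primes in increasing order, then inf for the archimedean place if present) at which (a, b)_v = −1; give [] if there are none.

(a, b) ≡ (-5681, 7) mod (ℚ^×)²; places V = {2, 3, 5, 7, 11, 13, 17, 19, 23, ∞}.
(a,b)_17: α=-4, u≡3; β=-8, v≡10 (mod 17); (3|17)=-1, (10|17)=-1; sign (−1)^0·-1^-8·-1^-4 = +1.
(a,b)_∞: sgn(-5681)=−, sgn(7)=+, so +1.
(a,b)_7: α=2, u≡5; β=5, v≡4 (mod 7); (5|7)=-1, (4|7)=+1; sign (−1)^0·-1^5·+1^2 = -1.
(a,b)_2: α=2, β=14; u≡7, v≡7 (mod 8); ε(u)ε(v)=1·1, αω(v)=2·0, βω(u)=14·0; sum ≡ 1  ⇒  -1.
(a,b)_23: α=1, u≡2; β=2, v≡10 (mod 23); (2|23)=+1, (10|23)=-1; sign (−1)^0·+1^2·-1^1 = -1.
(a,b)_13: α=1, u≡5; β=0, v≡11 (mod 13); (5|13)=-1, (11|13)=-1; sign (−1)^0·-1^0·-1^1 = -1.
(a,b)_3: α=2, u≡1; β=4, v≡1 (mod 3); (1|3)=+1, (1|3)=+1; sign (−1)^0·+1^4·+1^2 = +1.
(a,b)_5: α=4, u≡1; β=8, v≡2 (mod 5); (1|5)=+1, (2|5)=-1; sign (−1)^0·+1^8·-1^4 = +1.
(a,b)_19: α=1, u≡9; β=0, v≡17 (mod 19); (9|19)=+1, (17|19)=+1; sign (−1)^0·+1^0·+1^1 = +1.
(a,b)_11: α=0, u≡2; β=2, v≡2 (mod 11); (2|11)=-1, (2|11)=-1; sign (−1)^0·-1^2·-1^0 = +1.
Ram(-5681, 7) = {2, 7, 13, 23}; no ℚ_2-point on the conic.

[2, 7, 13, 23]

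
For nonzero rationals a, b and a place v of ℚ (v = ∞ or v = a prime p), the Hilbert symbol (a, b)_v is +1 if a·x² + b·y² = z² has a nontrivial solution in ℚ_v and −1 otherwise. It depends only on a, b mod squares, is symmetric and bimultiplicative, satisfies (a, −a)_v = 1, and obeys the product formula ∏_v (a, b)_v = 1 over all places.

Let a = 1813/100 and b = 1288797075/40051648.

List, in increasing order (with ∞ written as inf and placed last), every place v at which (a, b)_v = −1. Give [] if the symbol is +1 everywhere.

[37, 43]

(a, b) ≡ (37, 12341) mod (ℚ^×)²; places V = {2, 3, 5, 7, 13, 19, 23, 37, 41, 43, ∞}.
(a,b)_43: α=0, u≡22; β=1, v≡22 (mod 43); (22|43)=-1, (22|43)=-1; sign (−1)^0·-1^1·-1^0 = -1.
(a,b)_2: α=-2, β=-6; u≡5, v≡5 (mod 8); ε(u)ε(v)=0·0, αω(v)=-2·1, βω(u)=-6·1; sum ≡ 0  ⇒  +1.
(a,b)_23: α=0, u≡11; β=-2, v≡9 (mod 23); (11|23)=-1, (9|23)=+1; sign (−1)^0·-1^-2·+1^0 = +1.
(a,b)_7: α=2, u≡1; β=-1, v≡5 (mod 7); (1|7)=+1, (5|7)=-1; sign (−1)^0·+1^-1·-1^2 = +1.
(a,b)_3: α=0, u≡1; β=4, v≡2 (mod 3); (1|3)=+1, (2|3)=-1; sign (−1)^0·+1^4·-1^0 = +1.
(a,b)_19: α=0, u≡13; β=2, v≡12 (mod 19); (13|19)=-1, (12|19)=-1; sign (−1)^0·-1^2·-1^0 = +1.
(a,b)_5: α=-2, u≡2; β=2, v≡1 (mod 5); (2|5)=-1, (1|5)=+1; sign (−1)^0·-1^2·+1^-2 = +1.
(a,b)_13: α=0, u≡5; β=-2, v≡10 (mod 13); (5|13)=-1, (10|13)=+1; sign (−1)^0·-1^-2·+1^0 = +1.
(a,b)_37: α=1, u≡9; β=0, v≡23 (mod 37); (9|37)=+1, (23|37)=-1; sign (−1)^0·+1^0·-1^1 = -1.
(a,b)_∞: sgn(37)=+, sgn(12341)=+, so +1.
(a,b)_41: α=0, u≡21; β=1, v≡34 (mod 41); (21|41)=+1, (34|41)=-1; sign (−1)^0·+1^1·-1^0 = +1.
(37, 12341 / ℚ) ramifies at {37, 43}: a division algebra.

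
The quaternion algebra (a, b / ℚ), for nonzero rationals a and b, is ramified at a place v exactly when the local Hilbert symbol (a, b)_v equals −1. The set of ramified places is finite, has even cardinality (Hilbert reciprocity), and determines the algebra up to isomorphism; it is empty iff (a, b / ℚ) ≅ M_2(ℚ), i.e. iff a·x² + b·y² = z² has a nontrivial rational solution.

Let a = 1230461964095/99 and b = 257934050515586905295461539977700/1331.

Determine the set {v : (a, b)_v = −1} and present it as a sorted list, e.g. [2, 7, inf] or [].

[5, 7, 13, 17, 19, 23]

(a, b) ≡ (5005, 1062347) mod (ℚ^×)²; places V = {2, 3, 5, 7, 11, 13, 17, 19, 23, ∞}.
(a,b)_∞: sgn(5005)=+, sgn(1062347)=+, so +1.
(a,b)_17: α=2, u≡7; β=5, v≡16 (mod 17); (7|17)=-1, (16|17)=+1; sign (−1)^0·-1^5·+1^2 = -1.
(a,b)_3: α=-2, u≡1; β=2, v≡2 (mod 3); (1|3)=+1, (2|3)=-1; sign (−1)^0·+1^2·-1^-2 = +1.
(a,b)_13: α=1, u≡2; β=3, v≡1 (mod 13); (2|13)=-1, (1|13)=+1; sign (−1)^0·-1^3·+1^1 = -1.
(a,b)_23: α=2, u≡11; β=5, v≡17 (mod 23); (11|23)=-1, (17|23)=-1; sign (−1)^0·-1^5·-1^2 = -1.
(a,b)_7: α=3, u≡1; β=8, v≡5 (mod 7); (1|7)=+1, (5|7)=-1; sign (−1)^0·+1^8·-1^3 = -1.
(a,b)_19: α=2, u≡14; β=5, v≡8 (mod 19); (14|19)=-1, (8|19)=-1; sign (−1)^0·-1^5·-1^2 = -1.
(a,b)_11: α=-1, u≡5; β=-3, v≡10 (mod 11); (5|11)=+1, (10|11)=-1; sign (−1)^1·+1^-3·-1^-1 = +1.
(a,b)_5: α=1, u≡1; β=2, v≡3 (mod 5); (1|5)=+1, (3|5)=-1; sign (−1)^0·+1^2·-1^1 = -1.
(a,b)_2: α=0, β=2; u≡5, v≡3 (mod 8); ε(u)ε(v)=0·1, αω(v)=0·1, βω(u)=2·1; sum ≡ 0  ⇒  +1.
|Ram(5005, 1062347)| = 6, even; anisotropic at {5, 7, 13, 17, 19, 23}.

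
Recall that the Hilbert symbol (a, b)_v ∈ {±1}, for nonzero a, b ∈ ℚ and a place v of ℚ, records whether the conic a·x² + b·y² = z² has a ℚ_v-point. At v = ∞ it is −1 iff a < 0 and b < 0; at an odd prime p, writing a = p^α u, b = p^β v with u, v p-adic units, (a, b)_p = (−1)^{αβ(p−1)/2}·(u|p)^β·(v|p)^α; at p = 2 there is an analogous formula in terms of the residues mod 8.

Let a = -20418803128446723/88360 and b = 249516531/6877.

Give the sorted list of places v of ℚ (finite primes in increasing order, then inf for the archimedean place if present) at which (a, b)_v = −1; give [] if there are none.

[3, 5]

(a, b) ≡ (-30030, 138567) mod (ℚ^×)²; places V = {2, 3, 5, 7, 11, 13, 17, 19, 23, 47, ∞}.
(a,b)_17: α=2, u≡1; β=3, v≡16 (mod 17); (1|17)=+1, (16|17)=+1; sign (−1)^0·+1^3·+1^2 = +1.
(a,b)_3: α=7, u≡1; β=5, v≡1 (mod 3); (1|3)=+1, (1|3)=+1; sign (−1)^1·+1^5·+1^7 = -1.
(a,b)_∞: sgn(-30030)=−, sgn(138567)=+, so +1.
(a,b)_11: α=1, u≡4; β=1, v≡6 (mod 11); (4|11)=+1, (6|11)=-1; sign (−1)^1·+1^1·-1^1 = +1.
(a,b)_19: α=2, u≡6; β=1, v≡9 (mod 19); (6|19)=+1, (9|19)=+1; sign (−1)^0·+1^1·+1^2 = +1.
(a,b)_23: α=2, u≡9; β=-2, v≡5 (mod 23); (9|23)=+1, (5|23)=-1; sign (−1)^0·+1^-2·-1^2 = +1.
(a,b)_13: α=3, u≡9; β=-1, v≡12 (mod 13); (9|13)=+1, (12|13)=+1; sign (−1)^0·+1^-1·+1^3 = +1.
(a,b)_5: α=-1, u≡1; β=0, v≡3 (mod 5); (1|5)=+1, (3|5)=-1; sign (−1)^0·+1^0·-1^-1 = -1.
(a,b)_2: α=-3, β=0; u≡1, v≡7 (mod 8); ε(u)ε(v)=0·1, αω(v)=-3·0, βω(u)=0·0; sum ≡ 0  ⇒  +1.
(a,b)_47: α=-2, u≡4; β=0, v≡45 (mod 47); (4|47)=+1, (45|47)=-1; sign (−1)^0·+1^0·-1^-2 = +1.
(a,b)_7: α=1, u≡1; β=0, v≡4 (mod 7); (1|7)=+1, (4|7)=+1; sign (−1)^0·+1^0·+1^1 = +1.
Ram(-30030, 138567) = {3, 5}; no ℚ_3-point on the conic.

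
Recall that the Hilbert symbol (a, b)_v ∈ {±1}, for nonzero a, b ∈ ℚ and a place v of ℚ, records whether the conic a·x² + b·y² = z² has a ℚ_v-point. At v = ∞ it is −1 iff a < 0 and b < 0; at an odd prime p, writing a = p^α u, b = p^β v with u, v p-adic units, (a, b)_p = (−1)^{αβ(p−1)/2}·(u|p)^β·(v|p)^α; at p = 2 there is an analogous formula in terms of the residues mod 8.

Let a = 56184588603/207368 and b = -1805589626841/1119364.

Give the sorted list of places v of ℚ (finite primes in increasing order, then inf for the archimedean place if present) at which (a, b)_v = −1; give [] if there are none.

[2, 7, 11, 13]

Mod squares: a ≡ 6, b ≡ -1001. Check v ∈ {∞, 2, 3, 7, 11, 13, 23, 29}.
v=∞: 6 > 0 and -1001 < 0  ⇒  (a,b)_∞ = +1.
v=11: a=11^4·(≡8), b=11^5·(≡2) mod 11; (8|11)=-1, (2|11)=-1; (−1)^{4·5·5}·(-1)^5·(-1)^4 = -1.
v=2: v_2(a)=-3, v_2(b)=-2; units ≡ 3, 7 (mod 8); ε·ε+αω+βω = 1·1+-3·0+-2·1 ≡ 1  ⇒  (a,b)_2 = -1.
v=3: a=3^3·(≡2), b=3^6·(≡1) mod 3; (2|3)=-1, (1|3)=+1; (−1)^{3·6·1}·(-1)^6·(+1)^3 = +1.
v=7: a=7^-2·(≡6), b=7^1·(≡2) mod 7; (6|7)=-1, (2|7)=+1; (−1)^{-2·1·3}·(-1)^1·(+1)^-2 = -1.
v=13: a=13^2·(≡8), b=13^3·(≡10) mod 13; (8|13)=-1, (10|13)=+1; (−1)^{2·3·6}·(-1)^3·(+1)^2 = -1.
v=29: a=29^2·(≡1), b=29^0·(≡14) mod 29; (1|29)=+1, (14|29)=-1; (−1)^{2·0·14}·(+1)^0·(-1)^2 = +1.
v=23: a=23^-2·(≡3), b=23^-4·(≡22) mod 23; (3|23)=+1, (22|23)=-1; (−1)^{-2·-4·11}·(+1)^-4·(-1)^-2 = +1.
Ram(6, -1001) = {2, 7, 11, 13}; no ℚ_2-point on the conic.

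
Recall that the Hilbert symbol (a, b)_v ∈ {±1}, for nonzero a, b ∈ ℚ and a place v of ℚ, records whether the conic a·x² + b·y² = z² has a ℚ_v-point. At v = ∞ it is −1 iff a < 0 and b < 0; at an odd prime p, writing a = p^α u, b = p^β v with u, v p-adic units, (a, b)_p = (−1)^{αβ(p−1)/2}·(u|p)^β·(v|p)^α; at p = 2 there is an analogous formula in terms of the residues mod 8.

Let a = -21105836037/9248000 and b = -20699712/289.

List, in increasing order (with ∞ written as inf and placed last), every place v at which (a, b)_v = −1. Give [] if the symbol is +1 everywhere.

(a, b) ≡ (-65, -33) mod (ℚ^×)²; places V = {2, 3, 5, 11, 13, 17, 37, ∞}.
(a,b)_3: α=4, u≡1; β=5, v≡1 (mod 3); (1|3)=+1, (1|3)=+1; sign (−1)^0·+1^5·+1^4 = +1.
(a,b)_17: α=-2, u≡6; β=-2, v≡15 (mod 17); (6|17)=-1, (15|17)=+1; sign (−1)^0·-1^-2·+1^-2 = +1.
(a,b)_11: α=4, u≡5; β=3, v≡8 (mod 11); (5|11)=+1, (8|11)=-1; sign (−1)^0·+1^3·-1^4 = +1.
(a,b)_2: α=-8, β=6; u≡7, v≡7 (mod 8); ε(u)ε(v)=1·1, αω(v)=-8·0, βω(u)=6·0; sum ≡ 1  ⇒  -1.
(a,b)_5: α=-3, u≡2; β=0, v≡2 (mod 5); (2|5)=-1, (2|5)=-1; sign (−1)^0·-1^0·-1^-3 = -1.
(a,b)_37: α=2, u≡36; β=0, v≡30 (mod 37); (36|37)=+1, (30|37)=+1; sign (−1)^0·+1^0·+1^2 = +1.
(a,b)_13: α=1, u≡2; β=0, v≡2 (mod 13); (2|13)=-1, (2|13)=-1; sign (−1)^0·-1^0·-1^1 = -1.
(a,b)_∞: sgn(-65)=−, sgn(-33)=−, so -1.
|Ram(-65, -33)| = 4, even; anisotropic at {2, 5, 13, ∞}.

[2, 5, 13, inf]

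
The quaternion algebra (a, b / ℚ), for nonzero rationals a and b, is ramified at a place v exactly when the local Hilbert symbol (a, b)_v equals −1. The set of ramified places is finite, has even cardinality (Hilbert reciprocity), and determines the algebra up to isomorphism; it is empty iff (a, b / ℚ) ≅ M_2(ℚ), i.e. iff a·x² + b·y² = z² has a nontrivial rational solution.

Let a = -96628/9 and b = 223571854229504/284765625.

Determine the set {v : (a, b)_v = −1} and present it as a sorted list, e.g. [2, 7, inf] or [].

[17, 29]

Mod squares: a ≡ -493, b ≡ 29. Check v ∈ {∞, 2, 3, 5, 7, 11, 17, 29}.
v=3: a=3^-2·(≡2), b=3^-6·(≡2) mod 3; (2|3)=-1, (2|3)=-1; (−1)^{-2·-6·1}·(-1)^-6·(-1)^-2 = +1.
v=2: v_2(a)=2, v_2(b)=18; units ≡ 3, 5 (mod 8); ε·ε+αω+βω = 1·0+2·1+18·1 ≡ 0  ⇒  (a,b)_2 = +1.
v=11: a=11^0·(≡2), b=11^2·(≡7) mod 11; (2|11)=-1, (7|11)=-1; (−1)^{0·2·5}·(-1)^2·(-1)^0 = +1.
v=7: a=7^2·(≡1), b=7^0·(≡1) mod 7; (1|7)=+1, (1|7)=+1; (−1)^{2·0·3}·(+1)^0·(+1)^2 = +1.
v=29: a=29^1·(≡10), b=29^3·(≡25) mod 29; (10|29)=-1, (25|29)=+1; (−1)^{1·3·14}·(-1)^3·(+1)^1 = -1.
v=5: a=5^0·(≡3), b=5^-8·(≡1) mod 5; (3|5)=-1, (1|5)=+1; (−1)^{0·-8·2}·(-1)^-8·(+1)^0 = +1.
v=∞: -493 < 0 and 29 > 0  ⇒  (a,b)_∞ = +1.
v=17: a=17^1·(≡5), b=17^2·(≡10) mod 17; (5|17)=-1, (10|17)=-1; (−1)^{1·2·8}·(-1)^2·(-1)^1 = -1.
(-493, 29 / ℚ) ramifies at {17, 29}: a division algebra.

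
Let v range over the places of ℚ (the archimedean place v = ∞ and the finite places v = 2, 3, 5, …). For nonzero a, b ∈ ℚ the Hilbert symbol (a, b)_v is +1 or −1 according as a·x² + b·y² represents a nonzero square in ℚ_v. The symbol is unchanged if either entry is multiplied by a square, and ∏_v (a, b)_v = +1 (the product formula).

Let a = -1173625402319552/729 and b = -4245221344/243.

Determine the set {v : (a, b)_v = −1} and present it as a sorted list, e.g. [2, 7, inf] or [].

[2, 7, 13, 37, 41, inf]

(a, b) ≡ (-47027, -828282) mod (ℚ^×)²; places V = {2, 3, 7, 13, 31, 37, 41, ∞}.
(a,b)_7: α=4, u≡5; β=1, v≡1 (mod 7); (5|7)=-1, (1|7)=+1; sign (−1)^0·-1^1·+1^4 = -1.
(a,b)_2: α=6, β=5; u≡5, v≡3 (mod 8); ε(u)ε(v)=0·1, αω(v)=6·1, βω(u)=5·1; sum ≡ 1  ⇒  -1.
(a,b)_41: α=1, u≡40; β=1, v≡17 (mod 41); (40|41)=+1, (17|41)=-1; sign (−1)^0·+1^1·-1^1 = -1.
(a,b)_13: α=2, u≡11; β=1, v≡3 (mod 13); (11|13)=-1, (3|13)=+1; sign (−1)^0·-1^1·+1^2 = -1.
(a,b)_31: α=3, u≡18; β=2, v≡7 (mod 31); (18|31)=+1, (7|31)=+1; sign (−1)^0·+1^2·+1^3 = +1.
(a,b)_37: α=1, u≡13; β=1, v≡12 (mod 37); (13|37)=-1, (12|37)=+1; sign (−1)^0·-1^1·+1^1 = -1.
(a,b)_3: α=-6, u≡1; β=-5, v≡2 (mod 3); (1|3)=+1, (2|3)=-1; sign (−1)^0·+1^-5·-1^-6 = +1.
(a,b)_∞: sgn(-47027)=−, sgn(-828282)=−, so -1.
(-47027, -828282 / ℚ) ramifies at {2, 7, 13, 37, 41, ∞}: a division algebra.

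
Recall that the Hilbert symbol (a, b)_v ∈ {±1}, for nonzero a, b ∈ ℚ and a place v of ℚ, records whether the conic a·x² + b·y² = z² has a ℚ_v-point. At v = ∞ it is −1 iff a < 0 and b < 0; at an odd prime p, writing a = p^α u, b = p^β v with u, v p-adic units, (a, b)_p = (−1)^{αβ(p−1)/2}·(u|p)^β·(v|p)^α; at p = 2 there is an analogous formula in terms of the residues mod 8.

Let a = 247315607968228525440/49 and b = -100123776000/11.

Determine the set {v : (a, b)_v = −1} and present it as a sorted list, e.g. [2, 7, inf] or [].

[13, 29]

(a, b) ≡ (1534390, -59015) mod (ℚ^×)²; places V = {2, 3, 5, 7, 11, 13, 17, 29, 37, ∞}.
(a,b)_2: α=7, β=10; u≡3, v≡1 (mod 8); ε(u)ε(v)=1·0, αω(v)=7·0, βω(u)=10·1; sum ≡ 0  ⇒  +1.
(a,b)_∞: sgn(1534390)=+, sgn(-59015)=−, so +1.
(a,b)_7: α=-2, u≡1; β=0, v≡1 (mod 7); (1|7)=+1, (1|7)=+1; sign (−1)^0·+1^0·+1^-2 = +1.
(a,b)_5: α=1, u≡2; β=3, v≡2 (mod 5); (2|5)=-1, (2|5)=-1; sign (−1)^0·-1^3·-1^1 = +1.
(a,b)_3: α=2, u≡1; β=6, v≡1 (mod 3); (1|3)=+1, (1|3)=+1; sign (−1)^0·+1^6·+1^2 = +1.
(a,b)_29: α=5, u≡11; β=1, v≡28 (mod 29); (11|29)=-1, (28|29)=+1; sign (−1)^0·-1^1·+1^5 = -1.
(a,b)_37: α=3, u≡28; β=1, v≡12 (mod 37); (28|37)=+1, (12|37)=+1; sign (−1)^0·+1^1·+1^3 = +1.
(a,b)_13: α=1, u≡12; β=0, v≡7 (mod 13); (12|13)=+1, (7|13)=-1; sign (−1)^0·+1^0·-1^1 = -1.
(a,b)_11: α=1, u≡8; β=-1, v≡5 (mod 11); (8|11)=-1, (5|11)=+1; sign (−1)^1·-1^-1·+1^1 = +1.
(a,b)_17: α=2, u≡9; β=0, v≡1 (mod 17); (9|17)=+1, (1|17)=+1; sign (−1)^0·+1^0·+1^2 = +1.
|Ram(1534390, -59015)| = 2, even; anisotropic at {13, 29}.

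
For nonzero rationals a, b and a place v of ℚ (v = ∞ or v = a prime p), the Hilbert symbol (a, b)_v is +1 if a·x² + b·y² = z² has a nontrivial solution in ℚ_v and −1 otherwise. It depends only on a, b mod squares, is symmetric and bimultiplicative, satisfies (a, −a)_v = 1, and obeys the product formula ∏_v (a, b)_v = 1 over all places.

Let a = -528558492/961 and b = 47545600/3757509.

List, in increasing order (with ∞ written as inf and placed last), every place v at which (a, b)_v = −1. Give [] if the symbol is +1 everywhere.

[17, 23]

Mod squares: a ≡ -22287, b ≡ 156009. Check v ∈ {∞, 2, 3, 5, 7, 11, 17, 19, 23, 31, 47}.
v=7: a=7^2·(≡4), b=7^-1·(≡3) mod 7; (4|7)=+1, (3|7)=-1; (−1)^{2·-1·3}·(+1)^-1·(-1)^2 = +1.
v=2: v_2(a)=2, v_2(b)=8; units ≡ 1, 1 (mod 8); ε·ε+αω+βω = 0·0+2·0+8·0 ≡ 0  ⇒  (a,b)_2 = +1.
v=∞: -22287 < 0 and 156009 > 0  ⇒  (a,b)_∞ = +1.
v=31: a=31^-2·(≡2), b=31^0·(≡30) mod 31; (2|31)=+1, (30|31)=-1; (−1)^{-2·0·15}·(+1)^0·(-1)^-2 = +1.
v=17: a=17^1·(≡13), b=17^1·(≡6) mod 17; (13|17)=+1, (6|17)=-1; (−1)^{1·1·8}·(+1)^1·(-1)^1 = -1.
v=47: a=47^0·(≡35), b=47^-2·(≡34) mod 47; (35|47)=-1, (34|47)=+1; (−1)^{0·-2·23}·(-1)^-2·(+1)^0 = +1.
v=23: a=23^1·(≡11), b=23^1·(≡17) mod 23; (11|23)=-1, (17|23)=-1; (−1)^{1·1·11}·(-1)^1·(-1)^1 = -1.
v=3: a=3^1·(≡2), b=3^-5·(≡1) mod 3; (2|3)=-1, (1|3)=+1; (−1)^{1·-5·1}·(-1)^-5·(+1)^1 = +1.
v=5: a=5^0·(≡3), b=5^2·(≡1) mod 5; (3|5)=-1, (1|5)=+1; (−1)^{0·2·2}·(-1)^2·(+1)^0 = +1.
v=19: a=19^1·(≡7), b=19^1·(≡2) mod 19; (7|19)=+1, (2|19)=-1; (−1)^{1·1·9}·(+1)^1·(-1)^1 = +1.
v=11: a=11^2·(≡6), b=11^0·(≡10) mod 11; (6|11)=-1, (10|11)=-1; (−1)^{2·0·5}·(-1)^0·(-1)^2 = +1.
|Ram(-22287, 156009)| = 2, even; anisotropic at {17, 23}.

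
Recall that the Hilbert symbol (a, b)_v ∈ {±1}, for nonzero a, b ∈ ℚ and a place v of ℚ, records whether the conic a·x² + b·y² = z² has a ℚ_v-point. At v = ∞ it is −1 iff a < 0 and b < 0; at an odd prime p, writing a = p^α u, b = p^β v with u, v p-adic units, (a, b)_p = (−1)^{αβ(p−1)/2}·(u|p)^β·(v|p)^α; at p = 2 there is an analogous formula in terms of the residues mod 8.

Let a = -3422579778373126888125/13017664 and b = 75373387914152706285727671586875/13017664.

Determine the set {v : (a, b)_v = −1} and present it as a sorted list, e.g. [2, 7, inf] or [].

Mod squares: a ≡ -351509, b ≡ 62651. Check v ∈ {∞, 2, 3, 5, 7, 11, 17, 23, 29, 31, 41, 43, 47}.
v=29: a=29^1·(≡1), b=29^2·(≡11) mod 29; (1|29)=+1, (11|29)=-1; (−1)^{1·2·14}·(+1)^2·(-1)^1 = -1.
v=3: a=3^4·(≡1), b=3^4·(≡2) mod 3; (1|3)=+1, (2|3)=-1; (−1)^{4·4·1}·(+1)^4·(-1)^4 = +1.
v=5: a=5^4·(≡1), b=5^4·(≡1) mod 5; (1|5)=+1, (1|5)=+1; (−1)^{4·4·2}·(+1)^4·(+1)^4 = +1.
v=7: a=7^2·(≡5), b=7^2·(≡1) mod 7; (5|7)=-1, (1|7)=+1; (−1)^{2·2·3}·(-1)^2·(+1)^2 = +1.
v=41: a=41^-2·(≡33), b=41^-2·(≡15) mod 41; (33|41)=+1, (15|41)=-1; (−1)^{-2·-2·20}·(+1)^-2·(-1)^-2 = +1.
v=2: v_2(a)=-6, v_2(b)=-6; units ≡ 3, 3 (mod 8); ε·ε+αω+βω = 1·1+-6·1+-6·1 ≡ 1  ⇒  (a,b)_2 = -1.
v=∞: -351509 < 0 and 62651 > 0  ⇒  (a,b)_∞ = +1.
v=47: a=47^2·(≡2), b=47^3·(≡42) mod 47; (2|47)=+1, (42|47)=+1; (−1)^{2·3·23}·(+1)^3·(+1)^2 = +1.
v=43: a=43^2·(≡36), b=43^3·(≡1) mod 43; (36|43)=+1, (1|43)=+1; (−1)^{2·3·21}·(+1)^3·(+1)^2 = +1.
v=17: a=17^1·(≡3), b=17^2·(≡12) mod 17; (3|17)=-1, (12|17)=-1; (−1)^{1·2·8}·(-1)^2·(-1)^1 = -1.
v=23: a=23^1·(≡8), b=23^2·(≡19) mod 23; (8|23)=+1, (19|23)=-1; (−1)^{1·2·11}·(+1)^2·(-1)^1 = -1.
v=31: a=31^3·(≡1), b=31^5·(≡11) mod 31; (1|31)=+1, (11|31)=-1; (−1)^{3·5·15}·(+1)^5·(-1)^3 = +1.
v=11: a=11^-2·(≡10), b=11^-2·(≡2) mod 11; (10|11)=-1, (2|11)=-1; (−1)^{-2·-2·5}·(-1)^-2·(-1)^-2 = +1.
Ram(-351509, 62651) = {2, 17, 23, 29}; no ℚ_2-point on the conic.

[2, 17, 23, 29]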